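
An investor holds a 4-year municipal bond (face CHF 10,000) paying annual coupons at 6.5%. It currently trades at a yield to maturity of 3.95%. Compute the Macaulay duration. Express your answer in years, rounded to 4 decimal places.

3.6653 years

Periodic yield y = 0.0395. Discount each cash flow and weight by its year:
  t   CF        PV=CF/(1+0.0395)^t    t·PV
  1       650.00       625.3006       625.3006
  2       650.00       601.5398     1,203.0796
  3       650.00       578.6819     1,736.0456
  4    10,650.00     9,121.1927    36,484.7710
  Σ                 10,926.7150    40,049.1968
Price P = Σ PV = 10,926.7150.
Macaulay duration = Σ(t·PV) / P = 40,049.1968 / 10,926.7150 = 3.66525 years.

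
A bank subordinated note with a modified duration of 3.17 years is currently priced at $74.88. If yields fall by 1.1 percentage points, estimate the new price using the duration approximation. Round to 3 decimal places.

$77.491

Duration approximation: ΔP/P ≈ -D_mod · Δy = -3.17 × (-0.011) = +0.034870.
New price ≈ 74.88 × (1 + 0.034870) = 77.4910656.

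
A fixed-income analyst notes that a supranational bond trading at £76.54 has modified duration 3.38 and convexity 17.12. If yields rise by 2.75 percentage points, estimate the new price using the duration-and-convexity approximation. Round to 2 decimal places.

Duration effect: -D_mod·Δy = -3.38 × (+0.0275) = -0.092950
Convexity effect: ½·C·(Δy)² = 0.5 × 17.12 × (0.0275)² = +0.0064735
ΔP/P ≈ -0.092950 + 0.0064735 = -0.0864765
New price ≈ 76.54 × (1 - 0.0864765) = 69.92108869.

£69.92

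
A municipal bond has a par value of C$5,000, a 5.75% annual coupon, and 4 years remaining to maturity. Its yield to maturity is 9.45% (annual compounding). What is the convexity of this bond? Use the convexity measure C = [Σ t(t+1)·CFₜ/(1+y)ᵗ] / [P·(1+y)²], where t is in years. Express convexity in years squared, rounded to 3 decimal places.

With y = 0.0945:
  t   CF        PV=CF/(1+0.0945)^t    t·PV        t(t+1)·PV
  1       287.50       262.6770       262.6770         525.3540
  2       287.50       239.9973       479.9946       1,439.9837
  3       287.50       219.2757       657.8272       2,631.3087
  4     5,287.50     3,684.5743    14,738.2971      73,691.4857
  Σ                  4,406.5243    16,138.7959      78,288.1321
P = 4,406.5243.
Convexity = Σ t(t+1)·PV / [P·(1+y)²] = 78,288.1321 / (4,406.5243 × 1.197930) = 14.83092.

14.831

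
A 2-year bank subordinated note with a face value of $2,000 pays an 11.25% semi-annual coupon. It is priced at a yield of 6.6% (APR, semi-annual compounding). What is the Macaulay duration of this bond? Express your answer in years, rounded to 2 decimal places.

Periodic yield y = 0.033. Discount each cash flow and weight by its period:
  t   CF        PV=CF/(1+0.033)^t    t·PV
  1       112.50       108.9061       108.9061
  2       112.50       105.4270       210.8540
  3       112.50       102.0591       306.1772
  4     2,112.50     1,855.2201     7,420.8802
  Σ                  2,171.6122     8,046.8175
Price P = Σ PV = 2,171.6122.
Macaulay duration = Σ(t·PV) / P = 8,046.8175 / 2,171.6122 = 3.70546 half-year periods.
In years: 3.70546 / 2 = 1.85273 years.

1.85 years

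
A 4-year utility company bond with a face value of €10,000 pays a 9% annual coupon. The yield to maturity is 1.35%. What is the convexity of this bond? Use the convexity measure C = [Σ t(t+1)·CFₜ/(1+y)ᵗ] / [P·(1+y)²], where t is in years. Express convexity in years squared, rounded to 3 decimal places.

16.829

With y = 0.0135:
  t   CF        PV=CF/(1+0.0135)^t    t·PV        t(t+1)·PV
  1       900.00       888.0118       888.0118       1,776.0237
  2       900.00       876.1834     1,752.3667       5,257.1002
  3       900.00       864.5124     2,593.5373      10,374.1494
  4    10,900.00    10,330.7413    41,322.9652     206,614.8258
  Σ                 12,959.4489    46,556.8811     224,022.0991
P = 12,959.4489.
Convexity = Σ t(t+1)·PV / [P·(1+y)²] = 224,022.0991 / (12,959.4489 × 1.027182) = 16.82894.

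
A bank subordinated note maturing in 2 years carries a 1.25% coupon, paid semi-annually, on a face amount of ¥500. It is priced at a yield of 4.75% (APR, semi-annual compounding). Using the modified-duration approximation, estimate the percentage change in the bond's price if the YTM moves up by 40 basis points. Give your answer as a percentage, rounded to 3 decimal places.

-0.774%

Periodic yield y = 0.02375. Modified duration first:
  t   CF        PV=CF/(1+0.02375)^t    t·PV
  1        3.125         3.0525         3.0525
  2        3.125         2.9817         5.9634
  3        3.125         2.9125         8.7375
  4      503.125       458.0367     1,832.1466
  Σ                    466.9834     1,849.9001
P = 466.9834; D_Mac = 3.96138 half-year periods = 1.98069 yrs; D_mod = 1.98069/(1+0.02375) = 1.93474 yrs.
ΔP/P ≈ -D_mod · Δy = -1.93474 × (+0.004) = -0.007739 = -0.7739%.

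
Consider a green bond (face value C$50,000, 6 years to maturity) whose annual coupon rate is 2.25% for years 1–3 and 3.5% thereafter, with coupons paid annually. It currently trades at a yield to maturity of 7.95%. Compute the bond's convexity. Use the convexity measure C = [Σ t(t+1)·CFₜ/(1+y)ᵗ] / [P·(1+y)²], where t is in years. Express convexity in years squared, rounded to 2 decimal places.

32.75

With y = 0.0795:
  t   CF        PV=CF/(1+0.0795)^t    t·PV        t(t+1)·PV
  1     1,125.00     1,042.1491     1,042.1491       2,084.2983
  2     1,125.00       965.3999     1,930.7997       5,792.3991
  3     1,125.00       894.3028     2,682.9084      10,731.6334
  4     1,750.00     1,288.6870     5,154.7482      25,773.7409
  5     1,750.00     1,193.7814     5,968.9071      35,813.4426
  6    51,750.00    32,702.0120   196,212.0722   1,373,484.5057
  Σ                 38,086.3323   212,991.5847   1,453,680.0200
P = 38,086.3323.
Convexity = Σ t(t+1)·PV / [P·(1+y)²] = 1,453,680.0200 / (38,086.3323 × 1.165320) = 32.75325.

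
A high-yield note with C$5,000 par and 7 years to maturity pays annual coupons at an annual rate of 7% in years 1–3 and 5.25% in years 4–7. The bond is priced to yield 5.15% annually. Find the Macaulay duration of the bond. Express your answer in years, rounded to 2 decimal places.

5.85 years

Periodic yield y = 0.0515. Discount each cash flow and weight by its year:
  t   CF        PV=CF/(1+0.0515)^t    t·PV
  1       350.00       332.8578       332.8578
  2       350.00       316.5552       633.1105
  3       350.00       301.0511       903.1533
  4       262.50       214.7297       858.9190
  5       262.50       204.2128     1,021.0639
  6       262.50       194.2109     1,165.2655
  7     5,262.50     3,702.7737    25,919.4159
  Σ                  5,266.3913    30,833.7858
Price P = Σ PV = 5,266.3913.
Macaulay duration = Σ(t·PV) / P = 30,833.7858 / 5,266.3913 = 5.85482 years.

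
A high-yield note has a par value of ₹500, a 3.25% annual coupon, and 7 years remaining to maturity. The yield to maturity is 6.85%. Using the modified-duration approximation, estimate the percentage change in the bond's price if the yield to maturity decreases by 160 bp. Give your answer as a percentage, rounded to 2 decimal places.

Periodic yield y = 0.0685. Modified duration first:
  t   CF        PV=CF/(1+0.0685)^t    t·PV
  1        16.25        15.2082        15.2082
  2        16.25        14.2333        28.4665
  3        16.25        13.3208        39.9624
  4        16.25        12.4668        49.8672
  5        16.25        11.6676        58.3379
  6        16.25        10.9196        65.5175
  7       516.25       324.6672     2,272.6702
  Σ                    402.4834     2,530.0300
P = 402.4834; D_Mac = 6.28605 yrs; D_mod = 6.28605/(1+0.0685) = 5.88306 yrs.
ΔP/P ≈ -D_mod · Δy = -5.88306 × (-0.016) = +0.094129 = +9.4129%.

+9.41%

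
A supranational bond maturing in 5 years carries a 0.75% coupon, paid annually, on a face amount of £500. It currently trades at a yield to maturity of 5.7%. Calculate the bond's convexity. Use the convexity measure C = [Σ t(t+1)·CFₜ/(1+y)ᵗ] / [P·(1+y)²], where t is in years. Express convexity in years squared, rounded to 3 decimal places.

With y = 0.057:
  t   CF        PV=CF/(1+0.057)^t    t·PV        t(t+1)·PV
  1         3.75         3.5478         3.5478           7.0956
  2         3.75         3.3565         6.7129          20.1388
  3         3.75         3.1755         9.5264          38.1055
  4         3.75         3.0042        12.0169          60.0843
  5       503.75       381.8037     1,909.0185      11,454.1107
  Σ                    394.8876     1,940.8224      11,579.5349
P = 394.8876.
Convexity = Σ t(t+1)·PV / [P·(1+y)²] = 11,579.5349 / (394.8876 × 1.117249) = 26.24627.

26.246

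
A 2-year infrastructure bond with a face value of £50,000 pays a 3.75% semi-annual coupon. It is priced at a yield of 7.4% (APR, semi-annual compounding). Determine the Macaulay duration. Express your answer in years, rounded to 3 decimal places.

1.943 years

Periodic yield y = 0.037. Discount each cash flow and weight by its period:
  t   CF        PV=CF/(1+0.037)^t    t·PV
  1       937.50       904.0501       904.0501
  2       937.50       871.7938     1,743.5875
  3       937.50       840.6883     2,522.0649
  4    50,937.50    44,047.6355   176,190.5421
  Σ                 46,664.1678   181,360.2447
Price P = Σ PV = 46,664.1678.
Macaulay duration = Σ(t·PV) / P = 181,360.2447 / 46,664.1678 = 3.88650 half-year periods.
In years: 3.88650 / 2 = 1.94325 years.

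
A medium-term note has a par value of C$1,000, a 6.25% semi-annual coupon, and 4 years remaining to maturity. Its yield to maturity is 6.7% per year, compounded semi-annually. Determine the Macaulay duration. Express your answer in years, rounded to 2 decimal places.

3.60 years

Periodic yield y = 0.0335. Discount each cash flow and weight by its period:
  t   CF        PV=CF/(1+0.0335)^t    t·PV
  1        31.25        30.2371        30.2371
  2        31.25        29.2570        58.5139
  3        31.25        28.3086        84.9258
  4        31.25        27.3910       109.5641
  5        31.25        26.5032       132.5158
  6        31.25        25.6441       153.8645
  7        31.25        24.8129       173.6900
  8     1,031.25       792.2826     6,338.2607
  Σ                    984.4363     7,081.5718
Price P = Σ PV = 984.4363.
Macaulay duration = Σ(t·PV) / P = 7,081.5718 / 984.4363 = 7.19353 half-year periods.
In years: 7.19353 / 2 = 3.59676 years.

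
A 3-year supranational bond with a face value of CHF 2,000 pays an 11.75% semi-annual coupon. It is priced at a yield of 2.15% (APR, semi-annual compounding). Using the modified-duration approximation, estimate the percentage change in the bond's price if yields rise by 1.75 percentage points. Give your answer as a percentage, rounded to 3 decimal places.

-4.612%

Periodic yield y = 0.01075. Modified duration first:
  t   CF        PV=CF/(1+0.01075)^t    t·PV
  1       117.50       116.2503       116.2503
  2       117.50       115.0139       230.0278
  3       117.50       113.7907       341.3720
  4       117.50       112.5804       450.3217
  5       117.50       111.3831       556.9153
  6     2,117.50     1,985.9162    11,915.4972
  Σ                  2,554.9346    13,610.3843
P = 2,554.9346; D_Mac = 5.32710 half-year periods = 2.66355 yrs; D_mod = 2.66355/(1+0.01075) = 2.63522 yrs.
ΔP/P ≈ -D_mod · Δy = -2.63522 × (+0.0175) = -0.046116 = -4.6116%.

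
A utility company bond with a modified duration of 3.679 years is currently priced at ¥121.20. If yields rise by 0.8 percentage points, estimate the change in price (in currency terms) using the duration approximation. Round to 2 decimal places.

-¥3.57

Duration approximation: ΔP/P ≈ -D_mod · Δy = -3.679 × (+0.008) = -0.029432.
ΔP ≈ 121.20 × (-0.029432) = -3.5671584.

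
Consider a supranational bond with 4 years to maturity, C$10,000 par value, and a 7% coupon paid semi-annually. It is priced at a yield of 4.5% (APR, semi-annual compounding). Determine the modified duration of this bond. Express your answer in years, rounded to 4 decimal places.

3.5006 years

Periodic yield y = 0.0225. First find Macaulay duration:
  t   CF        PV=CF/(1+0.0225)^t    t·PV
  1       350.00       342.2983       342.2983
  2       350.00       334.7661       669.5321
  3       350.00       327.3996       982.1987
  4       350.00       320.1952     1,280.7807
  5       350.00       313.1493     1,565.7466
  6       350.00       306.2585     1,837.5510
  7       350.00       299.5193     2,096.6352
  8    10,350.00     8,662.3119    69,298.4951
  Σ                 10,905.8981    78,073.2375
P = 10,905.8981; Macaulay duration = 78,073.2375 / 10,905.8981 = 7.15881 half-year periods = 3.57940 years.
Modified duration = D_Mac / (1 + y) = 3.57940 / 1.0225 = 3.50064 years.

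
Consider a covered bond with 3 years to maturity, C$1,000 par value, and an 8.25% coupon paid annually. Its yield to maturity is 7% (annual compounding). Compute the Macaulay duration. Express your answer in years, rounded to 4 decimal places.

2.7809 years

Periodic yield y = 0.07. Discount each cash flow and weight by its year:
  t   CF        PV=CF/(1+0.07)^t    t·PV
  1        82.50        77.1028        77.1028
  2        82.50        72.0587       144.1174
  3     1,082.50       883.6425     2,650.9274
  Σ                  1,032.8040     2,872.1475
Price P = Σ PV = 1,032.8040.
Macaulay duration = Σ(t·PV) / P = 2,872.1475 / 1,032.8040 = 2.78092 years.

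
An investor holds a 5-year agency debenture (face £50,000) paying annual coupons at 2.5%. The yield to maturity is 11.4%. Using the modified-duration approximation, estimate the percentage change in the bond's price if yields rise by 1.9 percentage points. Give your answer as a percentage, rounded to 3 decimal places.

-8.015%

Periodic yield y = 0.114. Modified duration first:
  t   CF        PV=CF/(1+0.114)^t    t·PV
  1     1,250.00     1,122.0826     1,122.0826
  2     1,250.00     1,007.2555     2,014.5109
  3     1,250.00       904.1791     2,712.5372
  4     1,250.00       811.6509     3,246.6034
  5    51,250.00    29,872.2486   149,361.2432
  Σ                 33,717.4166   158,456.9773
P = 33,717.4166; D_Mac = 4.69956 yrs; D_mod = 4.69956/(1+0.114) = 4.21863 yrs.
ΔP/P ≈ -D_mod · Δy = -4.21863 × (+0.019) = -0.080154 = -8.0154%.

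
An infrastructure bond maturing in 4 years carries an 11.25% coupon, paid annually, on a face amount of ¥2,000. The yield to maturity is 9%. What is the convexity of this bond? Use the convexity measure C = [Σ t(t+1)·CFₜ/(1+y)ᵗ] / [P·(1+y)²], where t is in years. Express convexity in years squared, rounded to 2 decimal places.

13.79

With y = 0.09:
  t   CF        PV=CF/(1+0.09)^t    t·PV        t(t+1)·PV
  1       225.00       206.4220       206.4220         412.8440
  2       225.00       189.3780       378.7560       1,136.2680
  3       225.00       173.7413       521.2238       2,084.8954
  4     2,225.00     1,576.2461     6,304.9844      31,524.9219
  Σ                  2,145.7874     7,411.3862      35,158.9293
P = 2,145.7874.
Convexity = Σ t(t+1)·PV / [P·(1+y)²] = 35,158.9293 / (2,145.7874 × 1.188100) = 13.79101.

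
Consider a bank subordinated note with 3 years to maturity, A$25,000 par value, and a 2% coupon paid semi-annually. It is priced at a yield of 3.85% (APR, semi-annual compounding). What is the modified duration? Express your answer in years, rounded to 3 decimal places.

2.869 years

Periodic yield y = 0.01925. First find Macaulay duration:
  t   CF        PV=CF/(1+0.01925)^t    t·PV
  1       250.00       245.2784       245.2784
  2       250.00       240.6460       481.2919
  3       250.00       236.1010       708.3030
  4       250.00       231.6419       926.5676
  5       250.00       227.2670     1,136.3351
  6    25,250.00    22,520.4499   135,122.6992
  Σ                 23,701.3841   138,620.4752
P = 23,701.3841; Macaulay duration = 138,620.4752 / 23,701.3841 = 5.84862 half-year periods = 2.92431 years.
Modified duration = D_Mac / (1 + y) = 2.92431 / 1.01925 = 2.86908 years.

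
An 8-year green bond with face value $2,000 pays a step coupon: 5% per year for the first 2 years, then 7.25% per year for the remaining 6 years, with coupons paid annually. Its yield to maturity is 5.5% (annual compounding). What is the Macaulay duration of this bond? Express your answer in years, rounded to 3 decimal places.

Periodic yield y = 0.055. Discount each cash flow and weight by its year:
  t   CF        PV=CF/(1+0.055)^t    t·PV
  1       100.00        94.7867        94.7867
  2       100.00        89.8452       179.6905
  3       145.00       123.4840       370.4519
  4       145.00       117.0464       468.1857
  5       145.00       110.9445       554.7224
  6       145.00       105.1606       630.9639
  7       145.00        99.6783       697.7484
  8     2,145.00     1,397.6796    11,181.4366
  Σ                  2,138.6254    14,177.9861
Price P = Σ PV = 2,138.6254.
Macaulay duration = Σ(t·PV) / P = 14,177.9861 / 2,138.6254 = 6.62949 years.

6.629 years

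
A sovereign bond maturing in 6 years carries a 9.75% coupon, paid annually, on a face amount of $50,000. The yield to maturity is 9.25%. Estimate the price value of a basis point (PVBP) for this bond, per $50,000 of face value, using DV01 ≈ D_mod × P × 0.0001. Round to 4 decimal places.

$22.5938

Periodic yield y = 0.0925.
  t   CF        PV=CF/(1+0.0925)^t    t·PV
  1     4,875.00     4,462.2426     4,462.2426
  2     4,875.00     4,084.4326     8,168.8651
  3     4,875.00     3,738.6110    11,215.8331
  4     4,875.00     3,422.0696    13,688.2784
  5     4,875.00     3,132.3291    15,661.6457
  6    54,875.00    32,273.4846   193,640.9077
  Σ                 51,113.1695   246,837.7726
P = 51,113.1695; D_Mac = 4.82924 yrs; D_mod = 4.42036 yrs.
DV01 ≈ 4.42036 × 51,113.1695 × 0.0001 = 22.593846.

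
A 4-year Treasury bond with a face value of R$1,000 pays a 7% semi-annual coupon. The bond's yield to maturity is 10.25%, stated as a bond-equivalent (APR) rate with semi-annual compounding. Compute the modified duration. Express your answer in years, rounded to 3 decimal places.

Periodic yield y = 0.05125. First find Macaulay duration:
  t   CF        PV=CF/(1+0.05125)^t    t·PV
  1        35.00        33.2937        33.2937
  2        35.00        31.6706        63.3412
  3        35.00        30.1266        90.3798
  4        35.00        28.6579       114.6315
  5        35.00        27.2608       136.3038
  6        35.00        25.9318       155.5906
  7        35.00        24.6675       172.6728
  8     1,035.00       693.8926     5,551.1411
  Σ                    895.5015     6,317.3545
P = 895.5015; Macaulay duration = 6,317.3545 / 895.5015 = 7.05454 half-year periods = 3.52727 years.
Modified duration = D_Mac / (1 + y) = 3.52727 / 1.05125 = 3.35531 years.

3.355 years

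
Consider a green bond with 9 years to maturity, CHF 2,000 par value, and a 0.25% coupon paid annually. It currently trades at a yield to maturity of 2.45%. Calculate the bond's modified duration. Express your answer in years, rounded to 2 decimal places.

Periodic yield y = 0.0245. First find Macaulay duration:
  t   CF        PV=CF/(1+0.0245)^t    t·PV
  1         5.00         4.8804         4.8804
  2         5.00         4.7637         9.5274
  3         5.00         4.6498        13.9494
  4         5.00         4.5386        18.1544
  5         5.00         4.4301        22.1503
  6         5.00         4.3241        25.9447
  7         5.00         4.2207        29.5450
  8         5.00         4.1198        32.9583
  9     2,005.00     1,612.5259    14,512.7335
  Σ                  1,648.4532    14,669.8436
P = 1,648.4532; Macaulay duration = 14,669.8436 / 1,648.4532 = 8.89916 years.
Modified duration = D_Mac / (1 + y) = 8.89916 / 1.0245 = 8.68634 years.

8.69 years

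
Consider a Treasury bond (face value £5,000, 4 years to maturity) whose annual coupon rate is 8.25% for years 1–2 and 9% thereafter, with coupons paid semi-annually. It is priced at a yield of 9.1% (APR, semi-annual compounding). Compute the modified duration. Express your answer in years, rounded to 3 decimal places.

3.324 years

Periodic yield y = 0.0455. First find Macaulay duration:
  t   CF        PV=CF/(1+0.0455)^t    t·PV
  1       206.25       197.2740       197.2740
  2       206.25       188.6887       377.3774
  3       206.25       180.4770       541.4310
  4       206.25       172.6227       690.4906
  5       225.00       180.1202       900.6008
  6       225.00       172.2814     1,033.6882
  7       225.00       164.7837     1,153.4859
  8     5,225.00     3,660.1088    29,280.8705
  Σ                  4,916.3564    34,175.2185
P = 4,916.3564; Macaulay duration = 34,175.2185 / 4,916.3564 = 6.95133 half-year periods = 3.47567 years.
Modified duration = D_Mac / (1 + y) = 3.47567 / 1.0455 = 3.32440 years.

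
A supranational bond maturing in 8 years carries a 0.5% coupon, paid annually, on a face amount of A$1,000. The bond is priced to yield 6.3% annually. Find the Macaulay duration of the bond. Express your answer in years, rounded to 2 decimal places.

Periodic yield y = 0.063. Discount each cash flow and weight by its year:
  t   CF        PV=CF/(1+0.063)^t    t·PV
  1         5.00         4.7037         4.7037
  2         5.00         4.4249         8.8498
  3         5.00         4.1627        12.4880
  4         5.00         3.9159        15.6638
  5         5.00         3.6839        18.4193
  6         5.00         3.4655        20.7932
  7         5.00         3.2601        22.8210
  8     1,005.00       616.4530     4,931.6237
  Σ                    644.0697     5,035.3625
Price P = Σ PV = 644.0697.
Macaulay duration = Σ(t·PV) / P = 5,035.3625 / 644.0697 = 7.81804 years.

7.82 years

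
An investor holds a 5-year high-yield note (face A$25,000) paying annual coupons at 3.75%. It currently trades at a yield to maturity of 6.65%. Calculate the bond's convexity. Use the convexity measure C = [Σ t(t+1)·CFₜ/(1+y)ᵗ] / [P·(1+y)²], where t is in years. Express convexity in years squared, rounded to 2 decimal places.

With y = 0.0665:
  t   CF        PV=CF/(1+0.0665)^t    t·PV        t(t+1)·PV
  1       937.50       879.0436       879.0436       1,758.0872
  2       937.50       824.2322     1,648.4643       4,945.3930
  3       937.50       772.8384     2,318.5152       9,274.0609
  4       937.50       724.6492     2,898.5969      14,492.9847
  5    25,937.50    18,798.5268    93,992.6338     563,955.8030
  Σ                 21,999.2902   101,737.2539     594,426.3288
P = 21,999.2902.
Convexity = Σ t(t+1)·PV / [P·(1+y)²] = 594,426.3288 / (21,999.2902 × 1.137422) = 23.75569.

23.76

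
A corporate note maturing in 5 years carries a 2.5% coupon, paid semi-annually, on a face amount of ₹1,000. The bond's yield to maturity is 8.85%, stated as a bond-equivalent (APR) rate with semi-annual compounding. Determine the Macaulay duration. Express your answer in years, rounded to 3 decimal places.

4.678 years

Periodic yield y = 0.04425. Discount each cash flow and weight by its period:
  t   CF        PV=CF/(1+0.04425)^t    t·PV
  1        12.50        11.9703        11.9703
  2        12.50        11.4631        22.9261
  3        12.50        10.9773        32.9320
  4        12.50        10.5122        42.0487
  5        12.50        10.0667        50.3336
  6        12.50         9.6401        57.8408
  7        12.50         9.2316        64.6214
  8        12.50         8.8404        70.7236
  9        12.50         8.4658        76.1925
  10    1,012.50       656.6746     6,566.7456
  Σ                    747.8422     6,996.3346
Price P = Σ PV = 747.8422.
Macaulay duration = Σ(t·PV) / P = 6,996.3346 / 747.8422 = 9.35536 half-year periods.
In years: 9.35536 / 2 = 4.67768 years.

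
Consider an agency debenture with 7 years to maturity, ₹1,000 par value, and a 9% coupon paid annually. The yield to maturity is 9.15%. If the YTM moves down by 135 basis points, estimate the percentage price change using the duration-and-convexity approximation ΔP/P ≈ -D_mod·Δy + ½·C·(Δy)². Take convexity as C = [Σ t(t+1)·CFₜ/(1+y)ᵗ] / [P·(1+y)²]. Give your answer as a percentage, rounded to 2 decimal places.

With y = 0.0915:
  t   CF        PV=CF/(1+0.0915)^t    t·PV        t(t+1)·PV
  1        90.00        82.4553        82.4553         164.9107
  2        90.00        75.5431       151.0863         453.2588
  3        90.00        69.2104       207.6312         830.5247
  4        90.00        63.4085       253.6340       1,268.1702
  5        90.00        58.0930       290.4650       1,742.7900
  6        90.00        53.2231       319.3385       2,235.3697
  7     1,090.00       590.5550     4,133.8847      33,071.0775
  Σ                    992.4884     5,438.4950      39,766.1016
P = 992.4884; D_Mac = 5.47966 yrs; D_mod = 5.02030 yrs; C = 33.63102.
Duration effect: -5.02030 × (-0.0135) = +0.067774
Convexity effect: 0.5 × 33.63102 × (-0.0135)² = +0.0030646
ΔP/P ≈ +0.067774 + 0.0030646 = +0.070839 = +7.0839%.

+7.08%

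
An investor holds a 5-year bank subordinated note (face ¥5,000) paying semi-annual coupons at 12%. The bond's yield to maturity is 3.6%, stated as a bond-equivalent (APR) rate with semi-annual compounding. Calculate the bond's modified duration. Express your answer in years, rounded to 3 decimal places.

4.012 years

Periodic yield y = 0.018. First find Macaulay duration:
  t   CF        PV=CF/(1+0.018)^t    t·PV
  1       300.00       294.6955       294.6955
  2       300.00       289.4848       578.9695
  3       300.00       284.3662       853.0985
  4       300.00       279.3381     1,117.3523
  5       300.00       274.3989     1,371.9945
  6       300.00       269.5471     1,617.2823
  7       300.00       264.7810     1,853.4670
  8       300.00       260.0992     2,080.7937
  9       300.00       255.5002     2,299.5018
  10    5,300.00     4,434.0245    44,340.2451
  Σ                  6,906.2354    56,407.4002
P = 6,906.2354; Macaulay duration = 56,407.4002 / 6,906.2354 = 8.16760 half-year periods = 4.08380 years.
Modified duration = D_Mac / (1 + y) = 4.08380 / 1.018 = 4.01159 years.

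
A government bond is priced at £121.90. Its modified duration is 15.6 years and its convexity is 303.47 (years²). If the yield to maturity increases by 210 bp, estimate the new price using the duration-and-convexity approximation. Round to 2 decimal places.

£90.12

Duration effect: -D_mod·Δy = -15.6 × (+0.021) = -0.327600
Convexity effect: ½·C·(Δy)² = 0.5 × 303.47 × (0.021)² = +0.066915135
ΔP/P ≈ -0.327600 + 0.066915135 = -0.260684865
New price ≈ 121.90 × (1 - 0.260684865) = 90.1225149565.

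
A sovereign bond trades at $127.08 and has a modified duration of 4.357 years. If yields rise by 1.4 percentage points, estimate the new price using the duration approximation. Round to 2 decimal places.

$119.33

Duration approximation: ΔP/P ≈ -D_mod · Δy = -4.357 × (+0.014) = -0.060998.
New price ≈ 127.08 × (1 - 0.060998) = 119.32837416.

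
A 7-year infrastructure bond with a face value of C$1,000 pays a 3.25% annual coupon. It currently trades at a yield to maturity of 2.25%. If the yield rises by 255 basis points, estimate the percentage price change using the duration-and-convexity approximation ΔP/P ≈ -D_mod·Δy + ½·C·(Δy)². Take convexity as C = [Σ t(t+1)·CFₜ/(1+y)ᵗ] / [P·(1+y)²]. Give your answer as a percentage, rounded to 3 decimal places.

With y = 0.0225:
  t   CF        PV=CF/(1+0.0225)^t    t·PV        t(t+1)·PV
  1        32.50        31.7848        31.7848          63.5697
  2        32.50        31.0854        62.1708         186.5125
  3        32.50        30.4014        91.2042         364.8167
  4        32.50        29.7324       118.9296         594.6482
  5        32.50        29.0782       145.3908         872.3445
  6        32.50        28.4383       170.6297       1,194.4081
  7     1,032.50       883.5820     6,185.0738      49,480.5901
  Σ                  1,064.1025     6,805.1837      52,756.8898
P = 1,064.1025; D_Mac = 6.39523 yrs; D_mod = 6.25451 yrs; C = 47.42082.
Duration effect: -6.25451 × (+0.0255) = -0.159490
Convexity effect: 0.5 × 47.42082 × (0.0255)² = +0.0154177
ΔP/P ≈ -0.159490 + 0.0154177 = -0.144072 = -14.4072%.

-14.407%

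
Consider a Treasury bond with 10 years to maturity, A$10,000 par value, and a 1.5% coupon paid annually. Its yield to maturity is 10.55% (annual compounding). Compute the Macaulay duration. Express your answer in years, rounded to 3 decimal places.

Periodic yield y = 0.1055. Discount each cash flow and weight by its year:
  t   CF        PV=CF/(1+0.1055)^t    t·PV
  1       150.00       135.6852       135.6852
  2       150.00       122.7365       245.4730
  3       150.00       111.0235       333.0706
  4       150.00       100.4283       401.7133
  5       150.00        90.8443       454.2213
  6       150.00        82.1748       493.0489
  7       150.00        74.3327       520.3290
  8       150.00        67.2390       537.9120
  9       150.00        60.8223       547.4003
  10   10,150.00     3,722.8760    37,228.7602
  Σ                  4,568.1627    40,897.6140
Price P = Σ PV = 4,568.1627.
Macaulay duration = Σ(t·PV) / P = 40,897.6140 / 4,568.1627 = 8.95275 years.

8.953 years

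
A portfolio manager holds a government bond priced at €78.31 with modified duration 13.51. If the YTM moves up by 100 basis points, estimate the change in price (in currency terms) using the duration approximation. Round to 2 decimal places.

Duration approximation: ΔP/P ≈ -D_mod · Δy = -13.51 × (+0.01) = -0.135100.
ΔP ≈ 78.31 × (-0.135100) = -10.579681.

-€10.58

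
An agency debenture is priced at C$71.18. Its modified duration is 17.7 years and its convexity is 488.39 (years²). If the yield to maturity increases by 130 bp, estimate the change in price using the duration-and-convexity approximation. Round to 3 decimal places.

-C$13.441

Duration effect: -D_mod·Δy = -17.7 × (+0.013) = -0.230100
Convexity effect: ½·C·(Δy)² = 0.5 × 488.39 × (0.013)² = +0.041268955
ΔP/P ≈ -0.230100 + 0.041268955 = -0.188831045
ΔP ≈ 71.18 × (-0.188831045) = -13.4409937831.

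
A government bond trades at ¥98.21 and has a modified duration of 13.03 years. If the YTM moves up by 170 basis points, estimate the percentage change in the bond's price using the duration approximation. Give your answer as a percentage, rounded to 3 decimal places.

Duration approximation: ΔP/P ≈ -D_mod · Δy = -13.03 × (+0.017) = -0.221510.
As a percentage: -22.1510%.

-22.151%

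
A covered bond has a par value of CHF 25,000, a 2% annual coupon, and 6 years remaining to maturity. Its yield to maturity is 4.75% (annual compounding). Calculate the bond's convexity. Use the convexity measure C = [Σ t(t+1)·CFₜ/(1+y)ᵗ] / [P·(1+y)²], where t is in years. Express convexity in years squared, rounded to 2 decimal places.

35.63

With y = 0.0475:
  t   CF        PV=CF/(1+0.0475)^t    t·PV        t(t+1)·PV
  1       500.00       477.3270       477.3270         954.6539
  2       500.00       455.6821       911.3641       2,734.0924
  3       500.00       435.0187     1,305.0560       5,220.2242
  4       500.00       415.2923     1,661.1692       8,305.8460
  5       500.00       396.4604     1,982.3021      11,893.8129
  6    25,500.00    19,302.6080   115,815.6479     810,709.5352
  Σ                 21,482.3884   122,152.8664     839,818.1646
P = 21,482.3884.
Convexity = Σ t(t+1)·PV / [P·(1+y)²] = 839,818.1646 / (21,482.3884 × 1.097256) = 35.62826.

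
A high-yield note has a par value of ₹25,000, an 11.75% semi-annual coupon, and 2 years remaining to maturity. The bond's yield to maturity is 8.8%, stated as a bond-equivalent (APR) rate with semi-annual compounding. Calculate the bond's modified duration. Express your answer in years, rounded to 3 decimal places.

Periodic yield y = 0.044. First find Macaulay duration:
  t   CF        PV=CF/(1+0.044)^t    t·PV
  1     1,468.75     1,406.8487     1,406.8487
  2     1,468.75     1,347.5562     2,695.1124
  3     1,468.75     1,290.7626     3,872.2879
  4    26,468.75    22,280.8337    89,123.3348
  Σ                 26,326.0012    97,097.5838
P = 26,326.0012; Macaulay duration = 97,097.5838 / 26,326.0012 = 3.68828 half-year periods = 1.84414 years.
Modified duration = D_Mac / (1 + y) = 1.84414 / 1.044 = 1.76642 years.

1.766 years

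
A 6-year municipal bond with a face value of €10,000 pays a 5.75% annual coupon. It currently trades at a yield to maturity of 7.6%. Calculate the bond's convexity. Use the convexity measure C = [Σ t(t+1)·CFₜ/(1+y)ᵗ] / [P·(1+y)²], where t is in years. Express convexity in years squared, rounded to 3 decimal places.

29.911

With y = 0.076:
  t   CF        PV=CF/(1+0.076)^t    t·PV        t(t+1)·PV
  1       575.00       534.3866       534.3866       1,068.7732
  2       575.00       496.6418       993.2837       2,979.8510
  3       575.00       461.5630     1,384.6891       5,538.7566
  4       575.00       428.9619     1,715.8478       8,579.2388
  5       575.00       398.6635     1,993.3176      11,959.9054
  6    10,575.00     6,814.0725    40,884.4348     286,191.0437
  Σ                  9,134.2894    47,505.9596     316,317.5686
P = 9,134.2894.
Convexity = Σ t(t+1)·PV / [P·(1+y)²] = 316,317.5686 / (9,134.2894 × 1.157776) = 29.91052.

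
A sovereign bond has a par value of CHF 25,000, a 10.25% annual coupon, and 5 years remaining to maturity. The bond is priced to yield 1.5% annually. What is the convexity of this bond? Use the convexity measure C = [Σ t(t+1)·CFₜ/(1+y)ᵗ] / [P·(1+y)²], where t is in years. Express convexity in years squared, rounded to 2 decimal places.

With y = 0.015:
  t   CF        PV=CF/(1+0.015)^t    t·PV        t(t+1)·PV
  1     2,562.50     2,524.6305     2,524.6305       5,049.2611
  2     2,562.50     2,487.3207     4,974.6415      14,923.9244
  3     2,562.50     2,450.5623     7,351.6869      29,406.7476
  4     2,562.50     2,414.3471     9,657.3884      48,286.9418
  5    27,562.50    25,585.1752   127,925.8761     767,555.2566
  Σ                 35,462.0359   152,434.2233     865,222.1314
P = 35,462.0359.
Convexity = Σ t(t+1)·PV / [P·(1+y)²] = 865,222.1314 / (35,462.0359 × 1.030225) = 23.68274.

23.68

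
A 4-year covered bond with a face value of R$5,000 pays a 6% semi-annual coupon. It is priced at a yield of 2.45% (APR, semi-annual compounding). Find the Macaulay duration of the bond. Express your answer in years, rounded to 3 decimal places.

3.643 years

Periodic yield y = 0.01225. Discount each cash flow and weight by its period:
  t   CF        PV=CF/(1+0.01225)^t    t·PV
  1       150.00       148.1847       148.1847
  2       150.00       146.3914       292.7829
  3       150.00       144.6198       433.8595
  4       150.00       142.8697       571.4788
  5       150.00       141.1407       705.7036
  6       150.00       139.4327       836.5960
  7       150.00       137.7453       964.2170
  8     5,150.00     4,672.0227    37,376.1817
  Σ                  5,672.4071    41,329.0043
Price P = Σ PV = 5,672.4071.
Macaulay duration = Σ(t·PV) / P = 41,329.0043 / 5,672.4071 = 7.28597 half-year periods.
In years: 7.28597 / 2 = 3.64299 years.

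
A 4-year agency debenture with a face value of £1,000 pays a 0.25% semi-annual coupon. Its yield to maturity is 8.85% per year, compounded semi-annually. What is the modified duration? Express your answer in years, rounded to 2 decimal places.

Periodic yield y = 0.04425. First find Macaulay duration:
  t   CF        PV=CF/(1+0.04425)^t    t·PV
  1         1.25         1.1970         1.1970
  2         1.25         1.1463         2.2926
  3         1.25         1.0977         3.2932
  4         1.25         1.0512         4.2049
  5         1.25         1.0067         5.0334
  6         1.25         0.9640         5.7841
  7         1.25         0.9232         6.4621
  8     1,001.25       708.1197     5,664.9574
  Σ                    715.5058     5,693.2246
P = 715.5058; Macaulay duration = 5,693.2246 / 715.5058 = 7.95692 half-year periods = 3.97846 years.
Modified duration = D_Mac / (1 + y) = 3.97846 / 1.04425 = 3.80987 years.

3.81 years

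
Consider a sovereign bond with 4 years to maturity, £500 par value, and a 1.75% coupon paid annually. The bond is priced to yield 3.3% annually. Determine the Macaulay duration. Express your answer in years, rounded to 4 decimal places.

Periodic yield y = 0.033. Discount each cash flow and weight by its year:
  t   CF        PV=CF/(1+0.033)^t    t·PV
  1         8.75         8.4705         8.4705
  2         8.75         8.1999        16.3998
  3         8.75         7.9379        23.8138
  4       508.75       446.7897     1,787.1587
  Σ                    471.3980     1,835.8427
Price P = Σ PV = 471.3980.
Macaulay duration = Σ(t·PV) / P = 1,835.8427 / 471.3980 = 3.89446 years.

3.8945 years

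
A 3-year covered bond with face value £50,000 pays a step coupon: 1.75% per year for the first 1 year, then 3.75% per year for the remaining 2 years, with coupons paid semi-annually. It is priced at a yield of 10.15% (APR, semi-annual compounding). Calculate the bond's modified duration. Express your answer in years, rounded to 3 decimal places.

2.758 years

Periodic yield y = 0.05075. First find Macaulay duration:
  t   CF        PV=CF/(1+0.05075)^t    t·PV
  1       437.50       416.3693       416.3693
  2       437.50       396.2591       792.5182
  3       937.50       808.1148     2,424.3445
  4       937.50       769.0838     3,076.3353
  5       937.50       731.9380     3,659.6899
  6    50,937.50    37,847.8518   227,087.1106
  Σ                 40,969.6168   237,456.3678
P = 40,969.6168; Macaulay duration = 237,456.3678 / 40,969.6168 = 5.79591 half-year periods = 2.89796 years.
Modified duration = D_Mac / (1 + y) = 2.89796 / 1.05075 = 2.75799 years.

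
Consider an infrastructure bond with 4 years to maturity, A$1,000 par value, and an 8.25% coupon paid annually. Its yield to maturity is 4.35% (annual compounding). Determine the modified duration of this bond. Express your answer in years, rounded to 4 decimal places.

Periodic yield y = 0.0435. First find Macaulay duration:
  t   CF        PV=CF/(1+0.0435)^t    t·PV
  1        82.50        79.0609        79.0609
  2        82.50        75.7651       151.5301
  3        82.50        72.6067       217.8200
  4     1,082.50       912.9733     3,651.8933
  Σ                  1,140.4059     4,100.3044
P = 1,140.4059; Macaulay duration = 4,100.3044 / 1,140.4059 = 3.59548 years.
Modified duration = D_Mac / (1 + y) = 3.59548 / 1.0435 = 3.44559 years.

3.4456 years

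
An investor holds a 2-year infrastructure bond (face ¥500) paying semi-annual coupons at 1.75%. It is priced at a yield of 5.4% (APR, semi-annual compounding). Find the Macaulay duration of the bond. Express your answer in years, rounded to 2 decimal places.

Periodic yield y = 0.027. Discount each cash flow and weight by its period:
  t   CF        PV=CF/(1+0.027)^t    t·PV
  1        4.375         4.2600         4.2600
  2        4.375         4.1480         8.2960
  3        4.375         4.0389        12.1168
  4      504.375       453.3898     1,813.5593
  Σ                    465.8367     1,838.2321
Price P = Σ PV = 465.8367.
Macaulay duration = Σ(t·PV) / P = 1,838.2321 / 465.8367 = 3.94609 half-year periods.
In years: 3.94609 / 2 = 1.97304 years.

1.97 years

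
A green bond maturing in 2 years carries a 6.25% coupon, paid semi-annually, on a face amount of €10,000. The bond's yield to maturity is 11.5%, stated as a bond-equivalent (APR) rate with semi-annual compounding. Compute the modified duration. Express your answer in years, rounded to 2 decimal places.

1.80 years

Periodic yield y = 0.0575. First find Macaulay duration:
  t   CF        PV=CF/(1+0.0575)^t    t·PV
  1       312.50       295.5083       295.5083
  2       312.50       279.4404       558.8809
  3       312.50       264.2463       792.7389
  4    10,312.50     8,245.9834    32,983.9337
  Σ                  9,085.1784    34,631.0617
P = 9,085.1784; Macaulay duration = 34,631.0617 / 9,085.1784 = 3.81182 half-year periods = 1.90591 years.
Modified duration = D_Mac / (1 + y) = 1.90591 / 1.0575 = 1.80228 years.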